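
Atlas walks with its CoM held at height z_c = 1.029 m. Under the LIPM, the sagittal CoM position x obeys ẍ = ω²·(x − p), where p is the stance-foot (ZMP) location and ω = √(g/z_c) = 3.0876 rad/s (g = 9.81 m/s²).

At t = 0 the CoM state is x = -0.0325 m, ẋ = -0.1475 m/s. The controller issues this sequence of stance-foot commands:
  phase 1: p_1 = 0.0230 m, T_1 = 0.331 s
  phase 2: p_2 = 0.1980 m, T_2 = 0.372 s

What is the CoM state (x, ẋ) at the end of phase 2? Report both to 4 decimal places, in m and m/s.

phase 1: p=0.0230, T=0.331, ωT=1.021996, cosh=1.569305, sinh=1.209429; start (x,ẋ)=(-0.032500, -0.147500) → end (x,ẋ)=(-0.121873, -0.438722)
phase 2: p=0.1980, T=0.372, ωT=1.148587, cosh=1.735409, sinh=1.418325; start (x,ẋ)=(-0.121873, -0.438722) → end (x,ẋ)=(-0.558643, -2.162157)

x = -0.5586, ẋ = -2.1622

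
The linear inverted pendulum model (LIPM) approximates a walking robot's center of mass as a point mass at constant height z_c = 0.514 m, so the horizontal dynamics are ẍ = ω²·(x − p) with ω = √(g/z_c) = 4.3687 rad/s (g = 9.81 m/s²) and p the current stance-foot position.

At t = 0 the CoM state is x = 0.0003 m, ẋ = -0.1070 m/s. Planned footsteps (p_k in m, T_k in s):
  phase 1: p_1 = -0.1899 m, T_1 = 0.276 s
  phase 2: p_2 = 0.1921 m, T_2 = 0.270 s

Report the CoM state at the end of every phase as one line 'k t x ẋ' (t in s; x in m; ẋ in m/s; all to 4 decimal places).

phase 1: p=-0.1899, T=0.276, ωT=1.205761, cosh=1.819382, sinh=1.519918; start (x,ẋ)=(0.000300, -0.107000) → end (x,ẋ)=(0.118920, 1.068267)
phase 2: p=0.1921, T=0.270, ωT=1.179549, cosh=1.780162, sinh=1.472745; start (x,ẋ)=(0.118920, 1.068267) → end (x,ẋ)=(0.421954, 1.430849)

1 0.2760 0.1189 1.0683
2 0.5460 0.4220 1.4308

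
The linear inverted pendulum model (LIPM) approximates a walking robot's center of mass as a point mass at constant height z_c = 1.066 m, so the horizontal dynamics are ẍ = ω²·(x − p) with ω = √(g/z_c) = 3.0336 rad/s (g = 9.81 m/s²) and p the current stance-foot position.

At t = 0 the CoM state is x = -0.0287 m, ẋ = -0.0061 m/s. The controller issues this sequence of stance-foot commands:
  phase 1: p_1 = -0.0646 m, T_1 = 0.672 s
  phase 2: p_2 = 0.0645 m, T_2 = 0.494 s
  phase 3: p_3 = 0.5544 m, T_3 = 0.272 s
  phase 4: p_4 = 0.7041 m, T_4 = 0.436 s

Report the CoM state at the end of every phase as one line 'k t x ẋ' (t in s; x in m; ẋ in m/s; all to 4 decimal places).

phase 1: p=-0.0646, T=0.672, ωT=2.038579, cosh=3.904952, sinh=3.774738; start (x,ẋ)=(-0.028700, -0.006100) → end (x,ẋ)=(0.067997, 0.387272)
phase 2: p=0.0645, T=0.494, ωT=1.498598, cosh=2.349428, sinh=2.125984; start (x,ẋ)=(0.067997, 0.387272) → end (x,ẋ)=(0.344122, 0.932425)
phase 3: p=0.5544, T=0.272, ωT=0.825139, cosh=1.360186, sinh=0.922012; start (x,ẋ)=(0.344122, 0.932425) → end (x,ẋ)=(0.551778, 0.680121)
phase 4: p=0.7041, T=0.436, ωT=1.322650, cosh=2.009891, sinh=1.743462; start (x,ẋ)=(0.551778, 0.680121) → end (x,ẋ)=(0.788827, 0.561345)

1 0.6720 0.0680 0.3873
2 1.1660 0.3441 0.9324
3 1.4380 0.5518 0.6801
4 1.8740 0.7888 0.5613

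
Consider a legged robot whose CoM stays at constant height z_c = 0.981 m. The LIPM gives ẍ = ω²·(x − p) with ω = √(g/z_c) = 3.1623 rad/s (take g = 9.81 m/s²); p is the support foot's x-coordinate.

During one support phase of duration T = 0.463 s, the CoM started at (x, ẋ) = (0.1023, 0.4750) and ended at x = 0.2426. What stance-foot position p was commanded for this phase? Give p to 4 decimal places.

p = 0.2331

ωT = 3.1623·0.463 = 1.464145; cosh(ωT) = 2.277560, sinh(ωT) = 2.046284
x(T) = p + (x₀−p)·cosh(ωT) + (ẋ₀/ω)·sinh(ωT) ⇒ p·(1 − cosh) = x(T) − x₀·cosh − (ẋ₀/ω)·sinh
numerator   = 0.2426 − (0.1023)·2.277560 − (0.4750/3.1623)·2.046284 = -0.297761
denominator = 1 − 2.277560 = -1.277560
p = -0.297761 / -1.277560 = 0.2331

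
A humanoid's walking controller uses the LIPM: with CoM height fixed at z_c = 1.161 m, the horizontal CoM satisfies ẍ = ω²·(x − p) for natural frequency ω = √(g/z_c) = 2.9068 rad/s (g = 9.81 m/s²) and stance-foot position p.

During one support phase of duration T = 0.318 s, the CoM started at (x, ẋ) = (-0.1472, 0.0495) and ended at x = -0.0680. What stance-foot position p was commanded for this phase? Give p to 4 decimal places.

ωT = 2.9068·0.318 = 0.924362; cosh(ωT) = 1.458523, sinh(ωT) = 1.061738
x(T) = p + (x₀−p)·cosh(ωT) + (ẋ₀/ω)·sinh(ωT) ⇒ p·(1 − cosh) = x(T) − x₀·cosh − (ẋ₀/ω)·sinh
numerator   = -0.0680 − (-0.1472)·1.458523 − (0.0495/2.9068)·1.061738 = 0.128614
denominator = 1 − 1.458523 = -0.458523
p = 0.128614 / -0.458523 = -0.2805

p = -0.2805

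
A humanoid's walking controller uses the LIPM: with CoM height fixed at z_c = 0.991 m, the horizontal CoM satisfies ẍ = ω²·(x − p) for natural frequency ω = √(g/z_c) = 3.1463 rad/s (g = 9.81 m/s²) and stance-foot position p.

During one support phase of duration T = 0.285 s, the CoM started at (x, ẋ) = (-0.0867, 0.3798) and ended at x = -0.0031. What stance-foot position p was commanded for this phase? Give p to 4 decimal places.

p = 0.0058

ωT = 3.1463·0.285 = 0.896695; cosh(ωT) = 1.429702, sinh(ωT) = 1.021787
x(T) = p + (x₀−p)·cosh(ωT) + (ẋ₀/ω)·sinh(ωT) ⇒ p·(1 − cosh) = x(T) − x₀·cosh − (ẋ₀/ω)·sinh
numerator   = -0.0031 − (-0.0867)·1.429702 − (0.3798/3.1463)·1.021787 = -0.002488
denominator = 1 − 1.429702 = -0.429702
p = -0.002488 / -0.429702 = 0.0058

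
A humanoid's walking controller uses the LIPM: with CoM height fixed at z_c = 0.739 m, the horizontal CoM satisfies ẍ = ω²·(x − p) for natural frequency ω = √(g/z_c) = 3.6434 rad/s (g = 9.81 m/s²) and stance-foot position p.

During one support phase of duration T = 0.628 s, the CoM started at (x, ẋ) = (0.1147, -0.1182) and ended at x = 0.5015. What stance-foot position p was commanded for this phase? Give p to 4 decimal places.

ωT = 3.6434·0.628 = 2.288055; cosh(ωT) = 4.978608, sinh(ωT) = 4.877144
x(T) = p + (x₀−p)·cosh(ωT) + (ẋ₀/ω)·sinh(ωT) ⇒ p·(1 − cosh) = x(T) − x₀·cosh − (ẋ₀/ω)·sinh
numerator   = 0.5015 − (0.1147)·4.978608 − (-0.1182/3.6434)·4.877144 = 0.088679
denominator = 1 − 4.978608 = -3.978608
p = 0.088679 / -3.978608 = -0.0223

p = -0.0223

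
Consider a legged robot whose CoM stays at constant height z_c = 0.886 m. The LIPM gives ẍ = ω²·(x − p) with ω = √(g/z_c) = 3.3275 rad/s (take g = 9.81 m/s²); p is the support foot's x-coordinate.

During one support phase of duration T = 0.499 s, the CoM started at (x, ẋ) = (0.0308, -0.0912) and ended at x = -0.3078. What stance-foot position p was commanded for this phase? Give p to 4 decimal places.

p = 0.1867

ωT = 3.3275·0.499 = 1.660423; cosh(ωT) = 2.725796, sinh(ωT) = 2.535737
x(T) = p + (x₀−p)·cosh(ωT) + (ẋ₀/ω)·sinh(ωT) ⇒ p·(1 − cosh) = x(T) − x₀·cosh − (ẋ₀/ω)·sinh
numerator   = -0.3078 − (0.0308)·2.725796 − (-0.0912/3.3275)·2.535737 = -0.322255
denominator = 1 − 2.725796 = -1.725796
p = -0.322255 / -1.725796 = 0.1867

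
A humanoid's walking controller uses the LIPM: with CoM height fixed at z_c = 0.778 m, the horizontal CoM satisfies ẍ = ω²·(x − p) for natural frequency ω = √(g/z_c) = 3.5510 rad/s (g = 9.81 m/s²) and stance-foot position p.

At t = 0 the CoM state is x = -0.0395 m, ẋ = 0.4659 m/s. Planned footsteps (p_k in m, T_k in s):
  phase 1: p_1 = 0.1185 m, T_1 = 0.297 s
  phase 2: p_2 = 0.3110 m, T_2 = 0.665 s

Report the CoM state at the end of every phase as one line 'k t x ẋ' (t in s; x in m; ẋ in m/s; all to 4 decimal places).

phase 1: p=0.1185, T=0.297, ωT=1.054647, cosh=1.609638, sinh=1.261323; start (x,ẋ)=(-0.039500, 0.465900) → end (x,ẋ)=(0.029666, 0.042255)
phase 2: p=0.3110, T=0.665, ωT=2.361415, cosh=5.350117, sinh=5.255831; start (x,ẋ)=(0.029666, 0.042255) → end (x,ẋ)=(-1.131629, -5.024597)

1 0.2970 0.0297 0.0423
2 0.9620 -1.1316 -5.0246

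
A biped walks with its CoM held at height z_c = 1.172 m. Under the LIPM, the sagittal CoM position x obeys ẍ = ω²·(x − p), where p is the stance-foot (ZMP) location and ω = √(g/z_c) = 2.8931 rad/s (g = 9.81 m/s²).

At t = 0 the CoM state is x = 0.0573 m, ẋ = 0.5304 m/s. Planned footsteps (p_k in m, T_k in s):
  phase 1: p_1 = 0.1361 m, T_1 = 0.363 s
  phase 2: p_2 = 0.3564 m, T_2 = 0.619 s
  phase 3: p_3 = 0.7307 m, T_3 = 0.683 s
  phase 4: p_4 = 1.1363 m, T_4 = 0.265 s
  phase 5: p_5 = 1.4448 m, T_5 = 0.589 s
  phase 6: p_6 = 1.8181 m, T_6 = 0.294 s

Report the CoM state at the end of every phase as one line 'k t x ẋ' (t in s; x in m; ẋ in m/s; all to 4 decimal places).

1 0.3630 0.2396 0.5649
2 0.9820 0.5656 0.7558
3 1.6650 1.0478 1.0885
4 1.9300 1.3381 1.2084
5 2.5190 2.2517 2.6106
6 2.8130 3.2817 4.8137

phase 1: p=0.1361, T=0.363, ωT=1.050195, cosh=1.604039, sinh=1.254170; start (x,ẋ)=(0.057300, 0.530400) → end (x,ẋ)=(0.239632, 0.564861)
phase 2: p=0.3564, T=0.619, ωT=1.790829, cosh=3.080621, sinh=2.913799; start (x,ẋ)=(0.239632, 0.564861) → end (x,ẋ)=(0.565585, 0.755781)
phase 3: p=0.7307, T=0.683, ωT=1.975987, cosh=3.676181, sinh=3.537557; start (x,ẋ)=(0.565585, 0.755781) → end (x,ẋ)=(1.047845, 1.088521)
phase 4: p=1.1363, T=0.265, ωT=0.766672, cosh=1.308573, sinh=0.844016; start (x,ẋ)=(1.047845, 1.088521) → end (x,ẋ)=(1.338108, 1.208417)
phase 5: p=1.4448, T=0.589, ωT=1.704036, cosh=2.839016, sinh=2.657068; start (x,ẋ)=(1.338108, 1.208417) → end (x,ẋ)=(2.251730, 2.610559)
phase 6: p=1.8181, T=0.294, ωT=0.850571, cosh=1.384077, sinh=0.956907; start (x,ẋ)=(2.251730, 2.610559) → end (x,ẋ)=(3.281732, 4.813687)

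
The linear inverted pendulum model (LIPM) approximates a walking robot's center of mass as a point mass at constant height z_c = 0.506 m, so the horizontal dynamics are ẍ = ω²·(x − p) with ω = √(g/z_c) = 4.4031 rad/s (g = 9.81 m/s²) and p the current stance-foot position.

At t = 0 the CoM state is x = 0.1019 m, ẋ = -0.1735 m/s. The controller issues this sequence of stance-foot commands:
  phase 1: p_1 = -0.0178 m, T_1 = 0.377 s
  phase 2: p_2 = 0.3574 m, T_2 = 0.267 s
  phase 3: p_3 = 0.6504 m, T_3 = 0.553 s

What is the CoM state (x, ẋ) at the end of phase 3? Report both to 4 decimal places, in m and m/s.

phase 1: p=-0.0178, T=0.377, ωT=1.659969, cosh=2.724646, sinh=2.534501; start (x,ẋ)=(0.101900, -0.173500) → end (x,ẋ)=(0.208470, 0.863085)
phase 2: p=0.3574, T=0.267, ωT=1.175628, cosh=1.774401, sinh=1.465775; start (x,ẋ)=(0.208470, 0.863085) → end (x,ẋ)=(0.380457, 0.570274)
phase 3: p=0.6504, T=0.553, ωT=2.434914, cosh=5.751223, sinh=5.663618; start (x,ẋ)=(0.380457, 0.570274) → end (x,ẋ)=(-0.168569, -3.451916)

x = -0.1686, ẋ = -3.4519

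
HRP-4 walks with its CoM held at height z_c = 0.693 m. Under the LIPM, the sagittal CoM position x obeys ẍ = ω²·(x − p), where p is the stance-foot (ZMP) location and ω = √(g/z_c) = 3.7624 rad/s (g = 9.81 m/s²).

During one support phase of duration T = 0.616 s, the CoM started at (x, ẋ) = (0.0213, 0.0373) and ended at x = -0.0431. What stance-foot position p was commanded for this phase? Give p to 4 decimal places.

p = 0.0490

ωT = 3.7624·0.616 = 2.317638; cosh(ωT) = 5.125089, sinh(ωT) = 5.026583
x(T) = p + (x₀−p)·cosh(ωT) + (ẋ₀/ω)·sinh(ωT) ⇒ p·(1 − cosh) = x(T) − x₀·cosh − (ẋ₀/ω)·sinh
numerator   = -0.0431 − (0.0213)·5.125089 − (0.0373/3.7624)·5.026583 = -0.202097
denominator = 1 − 5.125089 = -4.125089
p = -0.202097 / -4.125089 = 0.0490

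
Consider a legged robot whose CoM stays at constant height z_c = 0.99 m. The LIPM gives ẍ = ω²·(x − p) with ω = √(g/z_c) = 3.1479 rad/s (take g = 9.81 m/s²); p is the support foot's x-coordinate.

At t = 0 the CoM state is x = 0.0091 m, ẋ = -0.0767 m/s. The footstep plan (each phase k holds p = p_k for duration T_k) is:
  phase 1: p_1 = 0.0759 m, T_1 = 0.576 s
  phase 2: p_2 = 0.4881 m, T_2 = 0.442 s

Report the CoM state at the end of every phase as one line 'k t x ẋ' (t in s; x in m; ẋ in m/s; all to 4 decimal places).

1 0.5760 -0.2070 -0.8687
2 1.0180 -1.5160 -5.9805

phase 1: p=0.0759, T=0.576, ωT=1.813190, cosh=3.146553, sinh=2.983420; start (x,ẋ)=(0.009100, -0.076700) → end (x,ẋ)=(-0.206982, -0.868693)
phase 2: p=0.4881, T=0.442, ωT=1.391372, cosh=2.134548, sinh=1.885814; start (x,ẋ)=(-0.206982, -0.868693) → end (x,ẋ)=(-1.515994, -5.980520)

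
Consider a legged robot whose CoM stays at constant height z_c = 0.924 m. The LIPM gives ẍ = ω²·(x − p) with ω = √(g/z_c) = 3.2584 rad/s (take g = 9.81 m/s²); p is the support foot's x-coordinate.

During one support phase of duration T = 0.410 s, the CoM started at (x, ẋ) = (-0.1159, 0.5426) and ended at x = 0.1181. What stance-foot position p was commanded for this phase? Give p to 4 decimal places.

ωT = 3.2584·0.410 = 1.335944; cosh(ωT) = 2.033247, sinh(ωT) = 1.770337
x(T) = p + (x₀−p)·cosh(ωT) + (ẋ₀/ω)·sinh(ωT) ⇒ p·(1 − cosh) = x(T) − x₀·cosh − (ẋ₀/ω)·sinh
numerator   = 0.1181 − (-0.1159)·2.033247 − (0.5426/3.2584)·1.770337 = 0.058951
denominator = 1 − 2.033247 = -1.033247
p = 0.058951 / -1.033247 = -0.0571

p = -0.0571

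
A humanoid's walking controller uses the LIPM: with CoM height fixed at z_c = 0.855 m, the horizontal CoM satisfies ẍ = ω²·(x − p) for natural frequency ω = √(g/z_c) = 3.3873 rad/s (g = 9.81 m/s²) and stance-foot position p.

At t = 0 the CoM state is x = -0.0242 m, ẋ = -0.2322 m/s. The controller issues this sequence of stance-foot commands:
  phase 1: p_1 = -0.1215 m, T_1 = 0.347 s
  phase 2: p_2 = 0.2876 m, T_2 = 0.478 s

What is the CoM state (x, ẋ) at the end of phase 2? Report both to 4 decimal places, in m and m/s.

phase 1: p=-0.1215, T=0.347, ωT=1.175393, cosh=1.774057, sinh=1.465359; start (x,ẋ)=(-0.024200, -0.232200) → end (x,ẋ)=(-0.049335, 0.071023)
phase 2: p=0.2876, T=0.478, ωT=1.619129, cosh=2.623382, sinh=2.425311; start (x,ẋ)=(-0.049335, 0.071023) → end (x,ẋ)=(-0.545456, -2.581685)

x = -0.5455, ẋ = -2.5817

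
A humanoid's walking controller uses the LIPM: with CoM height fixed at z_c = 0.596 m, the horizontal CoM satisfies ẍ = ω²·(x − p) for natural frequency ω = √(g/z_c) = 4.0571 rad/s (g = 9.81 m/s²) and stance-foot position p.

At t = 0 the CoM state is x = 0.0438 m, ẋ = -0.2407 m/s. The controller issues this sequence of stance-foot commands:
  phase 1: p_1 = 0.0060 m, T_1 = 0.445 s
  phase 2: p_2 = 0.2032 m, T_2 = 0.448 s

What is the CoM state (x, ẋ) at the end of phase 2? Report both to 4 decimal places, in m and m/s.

x = -0.8217, ẋ = -4.0387

phase 1: p=0.0060, T=0.445, ωT=1.805410, cosh=3.123434, sinh=2.959027; start (x,ẋ)=(0.043800, -0.240700) → end (x,ẋ)=(-0.051488, -0.298019)
phase 2: p=0.2032, T=0.448, ωT=1.817581, cosh=3.159682, sinh=2.997264; start (x,ẋ)=(-0.051488, -0.298019) → end (x,ẋ)=(-0.821699, -4.038697)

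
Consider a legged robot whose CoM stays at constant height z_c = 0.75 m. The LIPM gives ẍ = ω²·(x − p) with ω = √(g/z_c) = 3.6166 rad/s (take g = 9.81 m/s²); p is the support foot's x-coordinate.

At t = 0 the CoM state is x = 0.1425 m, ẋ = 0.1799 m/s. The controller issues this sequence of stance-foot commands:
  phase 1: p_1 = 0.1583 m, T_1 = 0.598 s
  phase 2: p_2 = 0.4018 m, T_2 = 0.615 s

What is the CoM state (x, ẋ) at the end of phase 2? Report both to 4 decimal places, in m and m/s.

x = 0.6269, ẋ = 0.9123

phase 1: p=0.1583, T=0.598, ωT=2.162727, cosh=4.404913, sinh=4.289902; start (x,ẋ)=(0.142500, 0.179900) → end (x,ẋ)=(0.302094, 0.547309)
phase 2: p=0.4018, T=0.615, ωT=2.224209, cosh=4.677160, sinh=4.569007; start (x,ẋ)=(0.302094, 0.547309) → end (x,ẋ)=(0.626900, 0.912288)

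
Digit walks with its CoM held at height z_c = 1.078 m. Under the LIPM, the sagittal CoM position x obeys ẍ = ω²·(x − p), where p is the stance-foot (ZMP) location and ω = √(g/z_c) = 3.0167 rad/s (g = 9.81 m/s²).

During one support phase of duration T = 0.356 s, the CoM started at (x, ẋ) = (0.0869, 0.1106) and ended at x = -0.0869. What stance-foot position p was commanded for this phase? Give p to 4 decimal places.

p = 0.4356

ωT = 3.0167·0.356 = 1.073945; cosh(ωT) = 1.634281, sinh(ωT) = 1.292623
x(T) = p + (x₀−p)·cosh(ωT) + (ẋ₀/ω)·sinh(ωT) ⇒ p·(1 − cosh) = x(T) − x₀·cosh − (ẋ₀/ω)·sinh
numerator   = -0.0869 − (0.0869)·1.634281 − (0.1106/3.0167)·1.292623 = -0.276310
denominator = 1 − 1.634281 = -0.634281
p = -0.276310 / -0.634281 = 0.4356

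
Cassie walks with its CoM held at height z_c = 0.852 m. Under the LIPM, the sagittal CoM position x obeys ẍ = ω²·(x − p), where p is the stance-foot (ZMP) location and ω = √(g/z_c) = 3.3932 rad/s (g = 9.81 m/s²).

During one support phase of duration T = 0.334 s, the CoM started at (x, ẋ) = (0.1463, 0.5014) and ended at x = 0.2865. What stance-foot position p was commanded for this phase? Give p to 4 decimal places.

p = 0.2380

ωT = 3.3932·0.334 = 1.133329; cosh(ωT) = 1.713969, sinh(ωT) = 1.392009
x(T) = p + (x₀−p)·cosh(ωT) + (ẋ₀/ω)·sinh(ωT) ⇒ p·(1 − cosh) = x(T) − x₀·cosh − (ẋ₀/ω)·sinh
numerator   = 0.2865 − (0.1463)·1.713969 − (0.5014/3.3932)·1.392009 = -0.169946
denominator = 1 − 1.713969 = -0.713969
p = -0.169946 / -0.713969 = 0.2380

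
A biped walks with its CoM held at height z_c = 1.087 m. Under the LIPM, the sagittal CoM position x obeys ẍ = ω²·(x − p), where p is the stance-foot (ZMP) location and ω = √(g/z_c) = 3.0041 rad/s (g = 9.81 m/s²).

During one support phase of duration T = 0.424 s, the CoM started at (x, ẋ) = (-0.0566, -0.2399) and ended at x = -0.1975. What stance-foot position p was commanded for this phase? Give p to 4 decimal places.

ωT = 3.0041·0.424 = 1.273738; cosh(ωT) = 1.926987, sinh(ωT) = 1.647203
x(T) = p + (x₀−p)·cosh(ωT) + (ẋ₀/ω)·sinh(ωT) ⇒ p·(1 − cosh) = x(T) − x₀·cosh − (ẋ₀/ω)·sinh
numerator   = -0.1975 − (-0.0566)·1.926987 − (-0.2399/3.0041)·1.647203 = 0.043109
denominator = 1 − 1.926987 = -0.926987
p = 0.043109 / -0.926987 = -0.0465

p = -0.0465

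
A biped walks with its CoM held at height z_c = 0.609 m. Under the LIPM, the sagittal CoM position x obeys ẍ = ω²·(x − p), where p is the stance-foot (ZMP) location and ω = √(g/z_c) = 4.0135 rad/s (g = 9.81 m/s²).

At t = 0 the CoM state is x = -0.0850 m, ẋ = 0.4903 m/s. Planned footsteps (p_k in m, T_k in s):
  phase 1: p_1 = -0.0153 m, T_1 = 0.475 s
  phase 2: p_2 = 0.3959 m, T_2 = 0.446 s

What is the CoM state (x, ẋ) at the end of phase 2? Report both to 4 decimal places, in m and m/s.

phase 1: p=-0.0153, T=0.475, ωT=1.906412, cosh=3.438759, sinh=3.290146; start (x,ẋ)=(-0.085000, 0.490300) → end (x,ẋ)=(0.146952, 0.765635)
phase 2: p=0.3959, T=0.446, ωT=1.790021, cosh=3.078267, sinh=2.911311; start (x,ẋ)=(0.146952, 0.765635) → end (x,ẋ)=(0.184946, -0.552019)

x = 0.1849, ẋ = -0.5520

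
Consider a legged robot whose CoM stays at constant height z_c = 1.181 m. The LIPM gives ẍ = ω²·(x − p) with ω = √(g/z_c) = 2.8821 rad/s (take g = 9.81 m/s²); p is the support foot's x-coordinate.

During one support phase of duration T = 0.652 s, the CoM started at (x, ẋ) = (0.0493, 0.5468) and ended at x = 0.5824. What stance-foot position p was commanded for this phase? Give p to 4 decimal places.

p = 0.0806

ωT = 2.8821·0.652 = 1.879129; cosh(ωT) = 3.350262, sinh(ωT) = 3.197539
x(T) = p + (x₀−p)·cosh(ωT) + (ẋ₀/ω)·sinh(ωT) ⇒ p·(1 − cosh) = x(T) − x₀·cosh − (ẋ₀/ω)·sinh
numerator   = 0.5824 − (0.0493)·3.350262 − (0.5468/2.8821)·3.197539 = -0.189414
denominator = 1 − 3.350262 = -2.350262
p = -0.189414 / -2.350262 = 0.0806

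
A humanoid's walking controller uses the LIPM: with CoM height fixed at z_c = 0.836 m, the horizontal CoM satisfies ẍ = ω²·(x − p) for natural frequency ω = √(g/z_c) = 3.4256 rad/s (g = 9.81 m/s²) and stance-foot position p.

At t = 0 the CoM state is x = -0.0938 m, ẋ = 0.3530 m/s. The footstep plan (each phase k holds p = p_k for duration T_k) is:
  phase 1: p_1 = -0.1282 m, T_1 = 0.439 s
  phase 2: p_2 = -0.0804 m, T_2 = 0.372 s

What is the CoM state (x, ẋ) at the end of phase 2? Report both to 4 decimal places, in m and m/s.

x = 0.9310, ẋ = 3.5252

phase 1: p=-0.1282, T=0.439, ωT=1.503838, cosh=2.360600, sinh=2.138325; start (x,ẋ)=(-0.093800, 0.353000) → end (x,ẋ)=(0.173354, 1.085273)
phase 2: p=-0.0804, T=0.372, ωT=1.274323, cosh=1.927950, sinh=1.648330; start (x,ẋ)=(0.173354, 1.085273) → end (x,ẋ)=(0.931037, 3.525179)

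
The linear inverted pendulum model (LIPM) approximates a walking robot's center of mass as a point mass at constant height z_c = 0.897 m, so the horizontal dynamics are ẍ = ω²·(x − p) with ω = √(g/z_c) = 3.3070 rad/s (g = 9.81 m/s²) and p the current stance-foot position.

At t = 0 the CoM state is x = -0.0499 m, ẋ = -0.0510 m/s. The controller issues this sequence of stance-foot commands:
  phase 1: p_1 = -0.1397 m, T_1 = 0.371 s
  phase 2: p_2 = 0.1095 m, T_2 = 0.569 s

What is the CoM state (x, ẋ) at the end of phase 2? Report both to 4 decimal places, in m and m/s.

phase 1: p=-0.1397, T=0.371, ωT=1.226897, cosh=1.851915, sinh=1.558714; start (x,ẋ)=(-0.049900, -0.051000) → end (x,ẋ)=(0.002564, 0.368442)
phase 2: p=0.1095, T=0.569, ωT=1.881683, cosh=3.358439, sinh=3.206105; start (x,ẋ)=(0.002564, 0.368442) → end (x,ẋ)=(0.107562, 0.103587)

x = 0.1076, ẋ = 0.1036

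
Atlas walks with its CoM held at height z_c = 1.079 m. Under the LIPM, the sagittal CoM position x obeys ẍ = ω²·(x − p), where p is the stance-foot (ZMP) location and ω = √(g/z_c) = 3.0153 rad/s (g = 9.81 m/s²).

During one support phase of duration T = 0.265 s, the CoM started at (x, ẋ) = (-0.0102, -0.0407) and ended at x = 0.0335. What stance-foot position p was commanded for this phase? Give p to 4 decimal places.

ωT = 3.0153·0.265 = 0.799055; cosh(ωT) = 1.336596, sinh(ωT) = 0.886842
x(T) = p + (x₀−p)·cosh(ωT) + (ẋ₀/ω)·sinh(ωT) ⇒ p·(1 − cosh) = x(T) − x₀·cosh − (ẋ₀/ω)·sinh
numerator   = 0.0335 − (-0.0102)·1.336596 − (-0.0407/3.0153)·0.886842 = 0.059104
denominator = 1 − 1.336596 = -0.336596
p = 0.059104 / -0.336596 = -0.1756

p = -0.1756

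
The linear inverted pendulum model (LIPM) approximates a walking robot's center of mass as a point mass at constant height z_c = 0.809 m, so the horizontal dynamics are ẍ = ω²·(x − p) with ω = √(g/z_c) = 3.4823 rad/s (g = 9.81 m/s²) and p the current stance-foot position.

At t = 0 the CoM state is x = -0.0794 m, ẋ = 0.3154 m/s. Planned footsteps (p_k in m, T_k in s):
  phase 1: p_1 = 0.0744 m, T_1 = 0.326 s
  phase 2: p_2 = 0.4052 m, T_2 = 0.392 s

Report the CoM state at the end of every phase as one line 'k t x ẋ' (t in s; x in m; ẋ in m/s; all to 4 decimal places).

phase 1: p=0.0744, T=0.326, ωT=1.135230, cosh=1.716618, sinh=1.395270; start (x,ẋ)=(-0.079400, 0.315400) → end (x,ẋ)=(-0.063243, -0.205854)
phase 2: p=0.4052, T=0.392, ωT=1.365062, cosh=2.085665, sinh=1.830300; start (x,ẋ)=(-0.063243, -0.205854) → end (x,ẋ)=(-0.680012, -3.415036)

1 0.3260 -0.0632 -0.2059
2 0.7180 -0.6800 -3.4150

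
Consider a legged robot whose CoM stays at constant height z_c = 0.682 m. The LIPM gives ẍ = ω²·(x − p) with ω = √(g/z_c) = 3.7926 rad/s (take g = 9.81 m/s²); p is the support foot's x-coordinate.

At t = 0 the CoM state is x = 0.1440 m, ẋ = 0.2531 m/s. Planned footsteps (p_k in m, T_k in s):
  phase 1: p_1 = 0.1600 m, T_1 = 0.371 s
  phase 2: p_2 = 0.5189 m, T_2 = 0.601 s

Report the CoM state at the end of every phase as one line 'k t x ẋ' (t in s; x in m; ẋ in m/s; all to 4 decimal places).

phase 1: p=0.1600, T=0.371, ωT=1.407055, cosh=2.164386, sinh=1.919523; start (x,ẋ)=(0.144000, 0.253100) → end (x,ẋ)=(0.253470, 0.431326)
phase 2: p=0.5189, T=0.601, ωT=2.279353, cosh=4.936352, sinh=4.834001; start (x,ẋ)=(0.253470, 0.431326) → end (x,ẋ)=(-0.241594, -2.737072)

1 0.3710 0.2535 0.4313
2 0.9720 -0.2416 -2.7371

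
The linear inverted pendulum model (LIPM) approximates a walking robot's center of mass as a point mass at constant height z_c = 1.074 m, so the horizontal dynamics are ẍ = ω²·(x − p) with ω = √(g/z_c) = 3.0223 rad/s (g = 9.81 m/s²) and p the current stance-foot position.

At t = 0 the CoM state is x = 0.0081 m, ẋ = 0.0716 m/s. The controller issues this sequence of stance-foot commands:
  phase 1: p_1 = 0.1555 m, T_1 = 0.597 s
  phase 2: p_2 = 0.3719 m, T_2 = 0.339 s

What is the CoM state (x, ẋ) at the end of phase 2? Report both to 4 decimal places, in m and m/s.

x = -1.0204, ẋ = -3.9426

phase 1: p=0.1555, T=0.597, ωT=1.804313, cosh=3.120192, sinh=2.955605; start (x,ẋ)=(0.008100, 0.071600) → end (x,ẋ)=(-0.234396, -1.093278)
phase 2: p=0.3719, T=0.339, ωT=1.024560, cosh=1.572412, sinh=1.213457; start (x,ẋ)=(-0.234396, -1.093278) → end (x,ẋ)=(-1.020400, -3.942633)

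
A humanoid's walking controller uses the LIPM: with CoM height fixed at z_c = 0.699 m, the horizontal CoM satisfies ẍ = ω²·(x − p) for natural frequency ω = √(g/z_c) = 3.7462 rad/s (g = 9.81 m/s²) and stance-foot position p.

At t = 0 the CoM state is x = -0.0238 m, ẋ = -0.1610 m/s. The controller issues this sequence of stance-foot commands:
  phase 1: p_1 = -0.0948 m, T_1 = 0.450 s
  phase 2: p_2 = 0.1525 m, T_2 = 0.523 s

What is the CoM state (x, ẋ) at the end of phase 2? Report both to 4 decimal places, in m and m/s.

x = -0.2042, ẋ = -1.2168

phase 1: p=-0.0948, T=0.450, ωT=1.685790, cosh=2.791005, sinh=2.605707; start (x,ẋ)=(-0.023800, -0.161000) → end (x,ẋ)=(-0.008624, 0.243715)
phase 2: p=0.1525, T=0.523, ωT=1.959263, cosh=3.617528, sinh=3.476566; start (x,ẋ)=(-0.008624, 0.243715) → end (x,ẋ)=(-0.204197, -1.216817)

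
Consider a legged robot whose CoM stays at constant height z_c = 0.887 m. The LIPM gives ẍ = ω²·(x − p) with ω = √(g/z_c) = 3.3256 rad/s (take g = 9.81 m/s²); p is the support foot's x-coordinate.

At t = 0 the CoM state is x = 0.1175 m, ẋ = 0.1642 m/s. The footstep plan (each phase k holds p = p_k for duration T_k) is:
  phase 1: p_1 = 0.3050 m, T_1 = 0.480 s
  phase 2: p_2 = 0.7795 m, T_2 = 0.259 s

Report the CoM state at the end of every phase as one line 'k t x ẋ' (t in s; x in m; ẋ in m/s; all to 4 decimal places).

1 0.4800 -0.0598 -1.0536
2 0.7390 -0.6988 -4.1818

phase 1: p=0.3050, T=0.480, ωT=1.596288, cosh=2.568664, sinh=2.366017; start (x,ẋ)=(0.117500, 0.164200) → end (x,ẋ)=(-0.059804, -1.053555)
phase 2: p=0.7795, T=0.259, ωT=0.861330, cosh=1.394453, sinh=0.971854; start (x,ẋ)=(-0.059804, -1.053555) → end (x,ẋ)=(-0.698754, -4.181759)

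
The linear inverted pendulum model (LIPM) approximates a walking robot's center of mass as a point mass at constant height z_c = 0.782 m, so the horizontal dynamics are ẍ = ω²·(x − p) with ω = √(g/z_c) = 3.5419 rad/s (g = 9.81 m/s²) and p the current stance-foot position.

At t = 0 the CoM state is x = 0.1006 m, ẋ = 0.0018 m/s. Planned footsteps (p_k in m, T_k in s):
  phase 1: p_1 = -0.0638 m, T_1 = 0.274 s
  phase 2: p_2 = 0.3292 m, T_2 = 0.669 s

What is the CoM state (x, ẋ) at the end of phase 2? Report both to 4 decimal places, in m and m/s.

x = 0.5395, ẋ = 0.8544

phase 1: p=-0.0638, T=0.274, ωT=0.970481, cosh=1.509057, sinh=1.130156; start (x,ẋ)=(0.100600, 0.001800) → end (x,ẋ)=(0.184863, 0.660793)
phase 2: p=0.3292, T=0.669, ωT=2.369531, cosh=5.392951, sinh=5.299426; start (x,ẋ)=(0.184863, 0.660793) → end (x,ẋ)=(0.539484, 0.854418)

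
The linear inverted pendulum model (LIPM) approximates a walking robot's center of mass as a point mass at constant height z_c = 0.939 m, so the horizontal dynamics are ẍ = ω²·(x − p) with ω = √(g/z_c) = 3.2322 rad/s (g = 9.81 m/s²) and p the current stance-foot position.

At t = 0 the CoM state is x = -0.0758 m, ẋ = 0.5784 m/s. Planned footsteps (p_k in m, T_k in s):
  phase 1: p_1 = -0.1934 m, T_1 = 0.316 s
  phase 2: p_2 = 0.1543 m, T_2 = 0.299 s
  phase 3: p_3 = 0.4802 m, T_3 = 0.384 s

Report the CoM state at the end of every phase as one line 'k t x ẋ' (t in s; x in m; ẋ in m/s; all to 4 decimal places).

phase 1: p=-0.1934, T=0.316, ωT=1.021375, cosh=1.568555, sinh=1.208456; start (x,ẋ)=(-0.075800, 0.578400) → end (x,ẋ)=(0.207314, 1.366595)
phase 2: p=0.1543, T=0.299, ωT=0.966428, cosh=1.504489, sinh=1.124049; start (x,ẋ)=(0.207314, 1.366595) → end (x,ẋ)=(0.709315, 2.248636)
phase 3: p=0.4802, T=0.384, ωT=1.241165, cosh=1.874344, sinh=1.585297; start (x,ẋ)=(0.709315, 2.248636) → end (x,ẋ)=(2.012528, 5.388700)

1 0.3160 0.2073 1.3666
2 0.6150 0.7093 2.2486
3 0.9990 2.0125 5.3887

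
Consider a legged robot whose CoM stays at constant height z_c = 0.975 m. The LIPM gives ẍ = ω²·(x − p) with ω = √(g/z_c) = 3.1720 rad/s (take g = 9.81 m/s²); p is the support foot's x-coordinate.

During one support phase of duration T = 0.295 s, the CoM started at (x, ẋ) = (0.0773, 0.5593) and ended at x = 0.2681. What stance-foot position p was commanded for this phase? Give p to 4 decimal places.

ωT = 3.1720·0.295 = 0.935740; cosh(ωT) = 1.470697, sinh(ωT) = 1.078402
x(T) = p + (x₀−p)·cosh(ωT) + (ẋ₀/ω)·sinh(ωT) ⇒ p·(1 − cosh) = x(T) − x₀·cosh − (ẋ₀/ω)·sinh
numerator   = 0.2681 − (0.0773)·1.470697 − (0.5593/3.1720)·1.078402 = -0.035733
denominator = 1 − 1.470697 = -0.470697
p = -0.035733 / -0.470697 = 0.0759

p = 0.0759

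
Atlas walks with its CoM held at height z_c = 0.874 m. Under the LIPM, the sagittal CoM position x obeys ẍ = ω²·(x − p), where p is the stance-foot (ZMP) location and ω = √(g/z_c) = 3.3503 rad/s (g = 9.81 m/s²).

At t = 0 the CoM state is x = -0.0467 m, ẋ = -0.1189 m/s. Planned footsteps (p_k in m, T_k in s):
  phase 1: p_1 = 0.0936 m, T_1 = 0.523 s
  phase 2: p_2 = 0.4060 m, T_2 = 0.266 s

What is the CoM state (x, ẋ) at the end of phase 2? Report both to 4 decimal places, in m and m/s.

x = -1.2785, ẋ = -5.1892

phase 1: p=0.0936, T=0.523, ωT=1.752207, cosh=2.970354, sinh=2.796963; start (x,ẋ)=(-0.046700, -0.118900) → end (x,ẋ)=(-0.422403, -1.667879)
phase 2: p=0.4060, T=0.266, ωT=0.891180, cosh=1.424088, sinh=1.013916; start (x,ẋ)=(-0.422403, -1.667879) → end (x,ẋ)=(-1.278477, -5.189229)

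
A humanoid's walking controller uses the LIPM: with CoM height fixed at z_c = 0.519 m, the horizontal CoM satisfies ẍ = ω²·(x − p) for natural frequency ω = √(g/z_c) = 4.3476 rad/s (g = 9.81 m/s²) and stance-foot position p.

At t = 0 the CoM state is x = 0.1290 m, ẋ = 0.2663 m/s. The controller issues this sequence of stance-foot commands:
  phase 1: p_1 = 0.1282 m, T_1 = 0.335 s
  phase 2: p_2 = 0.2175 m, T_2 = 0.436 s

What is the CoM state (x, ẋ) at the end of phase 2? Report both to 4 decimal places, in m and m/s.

phase 1: p=0.1282, T=0.335, ωT=1.456446, cosh=2.261873, sinh=2.028810; start (x,ẋ)=(0.129000, 0.266300) → end (x,ẋ)=(0.254279, 0.609393)
phase 2: p=0.2175, T=0.436, ωT=1.895554, cosh=3.403234, sinh=3.252999; start (x,ẋ)=(0.254279, 0.609393) → end (x,ẋ)=(0.798631, 2.594057)

x = 0.7986, ẋ = 2.5941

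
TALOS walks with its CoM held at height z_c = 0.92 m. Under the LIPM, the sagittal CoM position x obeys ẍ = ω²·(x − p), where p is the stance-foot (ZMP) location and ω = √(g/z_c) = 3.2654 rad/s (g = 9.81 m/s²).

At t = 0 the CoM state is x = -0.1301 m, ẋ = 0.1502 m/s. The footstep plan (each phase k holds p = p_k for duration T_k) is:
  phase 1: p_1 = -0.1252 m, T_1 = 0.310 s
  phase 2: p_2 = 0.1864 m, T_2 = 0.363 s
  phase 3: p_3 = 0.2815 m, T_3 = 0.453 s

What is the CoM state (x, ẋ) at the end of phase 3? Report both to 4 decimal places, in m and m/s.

x = -1.3750, ẋ = -5.2633

phase 1: p=-0.1252, T=0.310, ωT=1.012274, cosh=1.557622, sinh=1.194230; start (x,ẋ)=(-0.130100, 0.150200) → end (x,ẋ)=(-0.077901, 0.214847)
phase 2: p=0.1864, T=0.363, ωT=1.185340, cosh=1.788721, sinh=1.483079; start (x,ẋ)=(-0.077901, 0.214847) → end (x,ẋ)=(-0.188781, -0.895668)
phase 3: p=0.2815, T=0.453, ωT=1.479226, cosh=2.308681, sinh=2.080867; start (x,ẋ)=(-0.188781, -0.895668) → end (x,ẋ)=(-1.374991, -5.263309)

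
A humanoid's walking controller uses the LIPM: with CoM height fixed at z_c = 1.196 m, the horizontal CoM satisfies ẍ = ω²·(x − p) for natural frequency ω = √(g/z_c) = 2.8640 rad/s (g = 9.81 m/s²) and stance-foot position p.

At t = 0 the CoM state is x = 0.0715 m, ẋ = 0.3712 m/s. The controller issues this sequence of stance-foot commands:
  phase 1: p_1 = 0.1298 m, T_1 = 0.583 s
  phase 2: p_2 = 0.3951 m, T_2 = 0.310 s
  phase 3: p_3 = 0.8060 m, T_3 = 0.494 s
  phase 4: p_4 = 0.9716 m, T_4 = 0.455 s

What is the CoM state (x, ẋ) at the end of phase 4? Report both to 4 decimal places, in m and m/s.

x = -0.3986, ẋ = -3.6943

phase 1: p=0.1298, T=0.583, ωT=1.669712, cosh=2.749470, sinh=2.561168; start (x,ẋ)=(0.071500, 0.371200) → end (x,ẋ)=(0.301456, 0.592962)
phase 2: p=0.3951, T=0.310, ωT=0.887840, cosh=1.420710, sinh=1.009166; start (x,ẋ)=(0.301456, 0.592962) → end (x,ẋ)=(0.470997, 0.571773)
phase 3: p=0.8060, T=0.494, ωT=1.414816, cosh=2.179350, sinh=1.936379; start (x,ẋ)=(0.470997, 0.571773) → end (x,ẋ)=(0.462492, -0.611765)
phase 4: p=0.9716, T=0.455, ωT=1.303120, cosh=1.976223, sinh=1.704540; start (x,ẋ)=(0.462492, -0.611765) → end (x,ẋ)=(-0.398609, -3.694348)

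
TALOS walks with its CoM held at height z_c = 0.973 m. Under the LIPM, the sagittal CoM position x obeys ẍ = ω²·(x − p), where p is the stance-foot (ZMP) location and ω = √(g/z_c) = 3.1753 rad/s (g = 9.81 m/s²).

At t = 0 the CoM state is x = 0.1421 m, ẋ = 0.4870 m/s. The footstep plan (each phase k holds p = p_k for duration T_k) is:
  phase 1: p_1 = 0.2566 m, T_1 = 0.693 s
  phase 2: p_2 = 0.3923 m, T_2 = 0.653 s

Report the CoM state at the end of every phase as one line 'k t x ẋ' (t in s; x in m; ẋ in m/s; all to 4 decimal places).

1 0.6930 0.4173 0.6043
2 1.3460 1.2379 2.7511

phase 1: p=0.2566, T=0.693, ωT=2.200483, cosh=4.570061, sinh=4.459312; start (x,ẋ)=(0.142100, 0.487000) → end (x,ẋ)=(0.417259, 0.604340)
phase 2: p=0.3923, T=0.653, ωT=2.073471, cosh=4.039063, sinh=3.913314; start (x,ẋ)=(0.417259, 0.604340) → end (x,ẋ)=(1.237912, 2.751100)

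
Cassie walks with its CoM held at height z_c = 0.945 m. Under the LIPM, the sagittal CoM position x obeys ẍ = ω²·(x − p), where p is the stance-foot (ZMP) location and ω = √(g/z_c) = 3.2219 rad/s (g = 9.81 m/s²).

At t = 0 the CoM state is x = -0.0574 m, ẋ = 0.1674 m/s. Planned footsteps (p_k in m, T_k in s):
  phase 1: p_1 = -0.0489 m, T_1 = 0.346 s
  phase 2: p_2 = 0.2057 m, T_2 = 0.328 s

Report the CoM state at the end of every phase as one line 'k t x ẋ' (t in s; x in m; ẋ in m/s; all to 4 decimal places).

phase 1: p=-0.0489, T=0.346, ωT=1.114777, cosh=1.688439, sinh=1.360451; start (x,ẋ)=(-0.057400, 0.167400) → end (x,ẋ)=(0.007433, 0.245387)
phase 2: p=0.2057, T=0.328, ωT=1.056783, cosh=1.612337, sinh=1.264764; start (x,ẋ)=(0.007433, 0.245387) → end (x,ẋ)=(-0.017646, -0.412280)

1 0.3460 0.0074 0.2454
2 0.6740 -0.0176 -0.4123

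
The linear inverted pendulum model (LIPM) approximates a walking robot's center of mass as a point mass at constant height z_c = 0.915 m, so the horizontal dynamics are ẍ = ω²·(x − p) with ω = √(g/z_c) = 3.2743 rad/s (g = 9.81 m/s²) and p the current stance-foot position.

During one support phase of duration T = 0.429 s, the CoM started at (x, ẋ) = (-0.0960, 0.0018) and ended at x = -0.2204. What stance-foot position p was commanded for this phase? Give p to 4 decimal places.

ωT = 3.2743·0.429 = 1.404675; cosh(ωT) = 2.159824, sinh(ωT) = 1.914377
x(T) = p + (x₀−p)·cosh(ωT) + (ẋ₀/ω)·sinh(ωT) ⇒ p·(1 − cosh) = x(T) − x₀·cosh − (ẋ₀/ω)·sinh
numerator   = -0.2204 − (-0.0960)·2.159824 − (0.0018/3.2743)·1.914377 = -0.014109
denominator = 1 − 2.159824 = -1.159824
p = -0.014109 / -1.159824 = 0.0122

p = 0.0122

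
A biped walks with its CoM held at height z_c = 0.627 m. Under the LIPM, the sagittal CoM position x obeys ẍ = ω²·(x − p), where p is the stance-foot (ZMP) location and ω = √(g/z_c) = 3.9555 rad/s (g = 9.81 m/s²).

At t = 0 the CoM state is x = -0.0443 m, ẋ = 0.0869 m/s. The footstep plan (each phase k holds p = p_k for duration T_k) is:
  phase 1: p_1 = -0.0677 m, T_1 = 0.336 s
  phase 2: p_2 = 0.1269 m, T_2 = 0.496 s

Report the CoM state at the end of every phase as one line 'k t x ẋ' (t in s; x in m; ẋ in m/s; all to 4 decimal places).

1 0.3360 0.0182 0.3382
2 0.8320 0.0307 -0.2726

phase 1: p=-0.0677, T=0.336, ωT=1.329048, cosh=2.021087, sinh=1.756358; start (x,ẋ)=(-0.044300, 0.086900) → end (x,ẋ)=(0.018180, 0.338199)
phase 2: p=0.1269, T=0.496, ωT=1.961928, cosh=3.626807, sinh=3.486220; start (x,ẋ)=(0.018180, 0.338199) → end (x,ẋ)=(0.030667, -0.272645)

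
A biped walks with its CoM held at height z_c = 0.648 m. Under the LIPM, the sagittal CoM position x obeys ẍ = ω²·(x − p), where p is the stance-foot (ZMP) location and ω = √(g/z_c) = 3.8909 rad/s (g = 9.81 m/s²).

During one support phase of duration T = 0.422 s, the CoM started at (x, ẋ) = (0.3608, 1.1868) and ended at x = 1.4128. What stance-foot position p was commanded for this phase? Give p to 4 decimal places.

ωT = 3.8909·0.422 = 1.641960; cosh(ωT) = 2.679441, sinh(ωT) = 2.485841
x(T) = p + (x₀−p)·cosh(ωT) + (ẋ₀/ω)·sinh(ωT) ⇒ p·(1 − cosh) = x(T) − x₀·cosh − (ẋ₀/ω)·sinh
numerator   = 1.4128 − (0.3608)·2.679441 − (1.1868/3.8909)·2.485841 = -0.312172
denominator = 1 − 2.679441 = -1.679441
p = -0.312172 / -1.679441 = 0.1859

p = 0.1859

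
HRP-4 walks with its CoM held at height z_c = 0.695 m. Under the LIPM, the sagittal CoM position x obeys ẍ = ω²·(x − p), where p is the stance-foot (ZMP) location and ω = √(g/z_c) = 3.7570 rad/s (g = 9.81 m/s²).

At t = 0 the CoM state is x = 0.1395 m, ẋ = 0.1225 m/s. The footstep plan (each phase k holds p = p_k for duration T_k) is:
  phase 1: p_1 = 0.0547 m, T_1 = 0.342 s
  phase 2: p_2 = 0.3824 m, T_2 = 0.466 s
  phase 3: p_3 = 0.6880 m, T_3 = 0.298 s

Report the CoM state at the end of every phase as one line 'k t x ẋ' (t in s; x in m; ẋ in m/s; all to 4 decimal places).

1 0.3420 0.2741 0.7700
2 0.8080 0.6335 1.1476
3 1.1060 1.0136 1.6649

phase 1: p=0.0547, T=0.342, ωT=1.284894, cosh=1.945482, sinh=1.668802; start (x,ẋ)=(0.139500, 0.122500) → end (x,ẋ)=(0.274090, 0.769991)
phase 2: p=0.3824, T=0.466, ωT=1.750762, cosh=2.966315, sinh=2.792674; start (x,ẋ)=(0.274090, 0.769991) → end (x,ẋ)=(0.633471, 1.147636)
phase 3: p=0.6880, T=0.298, ωT=1.119586, cosh=1.695000, sinh=1.368585; start (x,ẋ)=(0.633471, 1.147636) → end (x,ẋ)=(1.013630, 1.664868)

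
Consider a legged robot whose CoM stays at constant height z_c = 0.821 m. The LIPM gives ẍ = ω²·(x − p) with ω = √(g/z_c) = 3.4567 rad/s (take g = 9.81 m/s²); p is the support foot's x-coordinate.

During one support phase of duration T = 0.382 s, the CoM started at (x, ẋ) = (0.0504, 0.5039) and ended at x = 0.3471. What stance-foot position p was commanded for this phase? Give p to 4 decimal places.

p = 0.0075

ωT = 3.4567·0.382 = 1.320459; cosh(ωT) = 2.006077, sinh(ωT) = 1.739064
x(T) = p + (x₀−p)·cosh(ωT) + (ẋ₀/ω)·sinh(ωT) ⇒ p·(1 − cosh) = x(T) − x₀·cosh − (ẋ₀/ω)·sinh
numerator   = 0.3471 − (0.0504)·2.006077 − (0.5039/3.4567)·1.739064 = -0.007518
denominator = 1 − 2.006077 = -1.006077
p = -0.007518 / -1.006077 = 0.0075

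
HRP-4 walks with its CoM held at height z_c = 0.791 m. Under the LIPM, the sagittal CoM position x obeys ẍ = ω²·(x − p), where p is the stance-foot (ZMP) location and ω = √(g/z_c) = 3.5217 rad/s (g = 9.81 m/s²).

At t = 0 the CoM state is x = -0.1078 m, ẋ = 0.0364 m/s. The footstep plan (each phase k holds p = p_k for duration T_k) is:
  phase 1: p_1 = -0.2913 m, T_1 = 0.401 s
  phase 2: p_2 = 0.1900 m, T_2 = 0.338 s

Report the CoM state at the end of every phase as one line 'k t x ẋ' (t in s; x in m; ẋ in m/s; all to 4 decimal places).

1 0.4010 0.1276 1.3268
2 0.7390 0.6401 2.0555

phase 1: p=-0.2913, T=0.401, ωT=1.412202, cosh=2.174295, sinh=1.930689; start (x,ẋ)=(-0.107800, 0.036400) → end (x,ẋ)=(0.127639, 1.326817)
phase 2: p=0.1900, T=0.338, ωT=1.190335, cosh=1.796150, sinh=1.492031; start (x,ẋ)=(0.127639, 1.326817) → end (x,ẋ)=(0.640119, 2.055485)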